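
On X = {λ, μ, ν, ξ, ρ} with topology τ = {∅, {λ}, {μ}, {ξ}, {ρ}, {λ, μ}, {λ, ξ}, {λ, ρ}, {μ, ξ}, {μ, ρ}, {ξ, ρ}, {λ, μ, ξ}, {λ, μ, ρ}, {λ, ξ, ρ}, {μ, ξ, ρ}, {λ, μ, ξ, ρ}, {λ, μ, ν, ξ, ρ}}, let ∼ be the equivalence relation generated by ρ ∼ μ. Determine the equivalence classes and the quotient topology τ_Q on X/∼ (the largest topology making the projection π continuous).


X/∼ = {[λ], [μ=ρ], [ν], [ξ]}; |τ_Q| = 9.

Equivalence classes: [λ], [μ=ρ], [ν], [ξ].
Quotient map π: X → X/∼ sends λ ↦ [λ], μ ↦ [μ=ρ], ν ↦ [ν], ξ ↦ [ξ], ρ ↦ [μ=ρ].
For each subset V ⊆ X/∼, compute π^{-1}(V) ⊆ X and check whether π^{-1}(V) ∈ τ. V is open in τ_Q iff π^{-1}(V) ∈ τ.
  V = {}: π^{-1}(V) = ∅ ∈ τ ✓.
  V = {[λ]}: π^{-1}(V) = {λ} ∈ τ ✓.
  V = {[μ=ρ]}: π^{-1}(V) = {μ, ρ} ∈ τ ✓.
  V = {[λ], [μ=ρ]}: π^{-1}(V) = {λ, μ, ρ} ∈ τ ✓.
  V = {[ν]}: π^{-1}(V) = {ν} ∉ τ ✗.
  V = {[λ], [ν]}: π^{-1}(V) = {λ, ν} ∉ τ ✗.
  V = {[μ=ρ], [ν]}: π^{-1}(V) = {μ, ν, ρ} ∉ τ ✗.
  V = {[λ], [μ=ρ], [ν]}: π^{-1}(V) = {λ, μ, ν, ρ} ∉ τ ✗.
  V = {[ξ]}: π^{-1}(V) = {ξ} ∈ τ ✓.
  V = {[λ], [ξ]}: π^{-1}(V) = {λ, ξ} ∈ τ ✓.
  V = {[μ=ρ], [ξ]}: π^{-1}(V) = {μ, ξ, ρ} ∈ τ ✓.
  V = {[λ], [μ=ρ], [ξ]}: π^{-1}(V) = {λ, μ, ξ, ρ} ∈ τ ✓.
  V = {[ν], [ξ]}: π^{-1}(V) = {ν, ξ} ∉ τ ✗.
  V = {[λ], [ν], [ξ]}: π^{-1}(V) = {λ, ν, ξ} ∉ τ ✗.
  V = {[μ=ρ], [ν], [ξ]}: π^{-1}(V) = {μ, ν, ξ, ρ} ∉ τ ✗.
  V = {[λ], [μ=ρ], [ν], [ξ]}: π^{-1}(V) = {λ, μ, ν, ξ, ρ} ∈ τ ✓.
Open sets in the quotient: τ_Q = {{}, {[λ]}, {[μ=ρ]}, {[λ], [μ=ρ]}, {[ξ]}, {[λ], [ξ]}, {[μ=ρ], [ξ]}, {[λ], [μ=ρ], [ξ]}, {[λ], [μ=ρ], [ν], [ξ]}} (9 elements).


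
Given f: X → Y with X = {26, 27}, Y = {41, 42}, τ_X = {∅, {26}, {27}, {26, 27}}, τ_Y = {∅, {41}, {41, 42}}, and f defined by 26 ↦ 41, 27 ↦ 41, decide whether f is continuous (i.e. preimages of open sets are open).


f IS continuous.

Compute f^{-1}(U) for each U ∈ τ_Y:
  U = ∅: f^{-1}(U) = ∅ ∈ τ_X ✓.
  U = {41}: f^{-1}(U) = {26, 27} ∈ τ_X ✓.
  U = {41, 42}: f^{-1}(U) = {26, 27} ∈ τ_X ✓.
Every preimage lies in τ_X, so f IS continuous.


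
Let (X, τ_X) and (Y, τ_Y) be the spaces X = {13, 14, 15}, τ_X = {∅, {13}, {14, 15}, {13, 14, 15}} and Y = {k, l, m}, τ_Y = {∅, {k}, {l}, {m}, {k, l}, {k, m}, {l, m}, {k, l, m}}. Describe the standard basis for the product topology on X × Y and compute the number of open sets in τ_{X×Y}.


Basis B = {∅ × ∅, {13} × {k}, {13} × {l}, {13} × {m}, {13} × {k, l}, {13} × {k, m}, {13} × {l, m}, {14, 15} × {k}, {14, 15} × {l}, {14, 15} × {m}, {13} × {k, l, m}, {13, 14, 15} × {k}, {13, 14, 15} × {l}, {13, 14, 15} × {m}, {14, 15} × {k, l}, {14, 15} × {k, m}, {14, 15} × {l, m}, {13, 14, 15} × {k, l}, {13, 14, 15} × {k, m}, {13, 14, 15} × {l, m}, {14, 15} × {k, l, m}, {13, 14, 15} × {k, l, m}}; |τ_{X×Y}| = 64.

Enumerate products U × V with U ∈ τ_X, V ∈ τ_Y (deduplicated):
  ∅ × ∅ = {} (∅)
  {13} × {k} = {(13,k)}
  {13} × {l} = {(13,l)}
  {13} × {m} = {(13,m)}
  {13} × {k, l} = {(13,k), (13,l)}
  {13} × {k, m} = {(13,k), (13,m)}
  {13} × {l, m} = {(13,l), (13,m)}
  {14, 15} × {k} = {(14,k), (15,k)}
  {14, 15} × {l} = {(14,l), (15,l)}
  {14, 15} × {m} = {(14,m), (15,m)}
  {13} × {k, l, m} = {(13,k), (13,l), (13,m)}
  {13, 14, 15} × {k} = {(13,k), (14,k), (15,k)}
  {13, 14, 15} × {l} = {(13,l), (14,l), (15,l)}
  {13, 14, 15} × {m} = {(13,m), (14,m), (15,m)}
  {14, 15} × {k, l} = {(14,k), (14,l), (15,k), (15,l)}
  {14, 15} × {k, m} = {(14,k), (14,m), (15,k), (15,m)}
  {14, 15} × {l, m} = {(14,l), (14,m), (15,l), (15,m)}
  {13, 14, 15} × {k, l} = {(13,k), (13,l), (14,k), (14,l), (15,k), (15,l)}
  {13, 14, 15} × {k, m} = {(13,k), (13,m), (14,k), (14,m), (15,k), (15,m)}
  {13, 14, 15} × {l, m} = {(13,l), (13,m), (14,l), (14,m), (15,l), (15,m)}
  {14, 15} × {k, l, m} = {(14,k), (14,l), (14,m), (15,k), (15,l), (15,m)}
  {13, 14, 15} × {k, l, m} = {(13,k), (13,l), (13,m), (14,k), (14,l), (14,m), (15,k), (15,l), (15,m)}
These 22 distinct sets form the basis B.
Close under arbitrary unions to get τ_{X×Y}; counting gives |τ_{X×Y}| = 64.


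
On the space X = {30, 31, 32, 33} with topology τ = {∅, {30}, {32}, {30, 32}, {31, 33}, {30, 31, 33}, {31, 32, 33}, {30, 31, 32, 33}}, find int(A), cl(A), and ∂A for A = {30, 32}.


int(A) = {30, 32}, cl(A) = {30, 32}, ∂A = ∅.

Closed sets in (X, τ) are complements of opens:
  closed(X, τ) = {∅, {30}, {32}, {30, 32}, {31, 33}, {30, 31, 33}, {31, 32, 33}, {30, 31, 32, 33}}.
int(A) = ⋃ {U ∈ τ : U ⊆ A}. Opens contained in A: ∅, {30}, {32}, {30, 32}.
Taking the union of these: int(A) = {30, 32}.
cl(A) = ⋂ {C closed : A ⊆ C}. Closed sets containing A: {30, 32}, {30, 31, 32, 33}.
Intersecting these: cl(A) = {30, 32}.
∂A = cl(A) ∖ int(A) = {30, 32} ∖ {30, 32} = ∅.


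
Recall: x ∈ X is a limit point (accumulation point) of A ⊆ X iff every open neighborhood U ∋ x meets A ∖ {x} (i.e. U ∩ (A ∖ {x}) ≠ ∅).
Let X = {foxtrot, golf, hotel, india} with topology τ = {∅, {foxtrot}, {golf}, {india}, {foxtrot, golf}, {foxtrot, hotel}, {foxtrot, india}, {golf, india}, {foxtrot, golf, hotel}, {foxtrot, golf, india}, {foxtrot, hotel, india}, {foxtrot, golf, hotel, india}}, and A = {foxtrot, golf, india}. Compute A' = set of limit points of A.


A' = {hotel}

For each x ∈ X, list the open sets U ∈ τ with x ∈ U, then check whether U ∩ (A ∖ {x}) ≠ ∅ for every such U.
  x = foxtrot: open {foxtrot} ∋ x has {foxtrot} ∩ (A ∖ {foxtrot}) = ∅, so x is NOT a limit point.
  x = golf: open {golf} ∋ x has {golf} ∩ (A ∖ {golf}) = ∅, so x is NOT a limit point.
  x = hotel: opens ∋ x are {foxtrot, hotel}, {foxtrot, golf, hotel}, {foxtrot, hotel, india}, {foxtrot, golf, hotel, india}; each meets A ∖ {hotel}, so x IS a limit point.
  x = india: open {india} ∋ x has {india} ∩ (A ∖ {india}) = ∅, so x is NOT a limit point.
Collecting: A' = {hotel}.


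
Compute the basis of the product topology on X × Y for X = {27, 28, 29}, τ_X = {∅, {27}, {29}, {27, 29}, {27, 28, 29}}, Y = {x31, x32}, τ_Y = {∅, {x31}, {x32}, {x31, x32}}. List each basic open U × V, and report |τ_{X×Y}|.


Basis B = {∅ × ∅, {27} × {x31}, {27} × {x32}, {29} × {x31}, {29} × {x32}, {27} × {x31, x32}, {27, 29} × {x31}, {27, 29} × {x32}, {29} × {x31, x32}, {27, 28, 29} × {x31}, {27, 28, 29} × {x32}, {27, 29} × {x31, x32}, {27, 28, 29} × {x31, x32}}; |τ_{X×Y}| = 25.

Enumerate products U × V with U ∈ τ_X, V ∈ τ_Y (deduplicated):
  ∅ × ∅ = {} (∅)
  {27} × {x31} = {(27,x31)}
  {27} × {x32} = {(27,x32)}
  {29} × {x31} = {(29,x31)}
  {29} × {x32} = {(29,x32)}
  {27} × {x31, x32} = {(27,x31), (27,x32)}
  {27, 29} × {x31} = {(27,x31), (29,x31)}
  {27, 29} × {x32} = {(27,x32), (29,x32)}
  {29} × {x31, x32} = {(29,x31), (29,x32)}
  {27, 28, 29} × {x31} = {(27,x31), (28,x31), (29,x31)}
  {27, 28, 29} × {x32} = {(27,x32), (28,x32), (29,x32)}
  {27, 29} × {x31, x32} = {(27,x31), (27,x32), (29,x31), (29,x32)}
  {27, 28, 29} × {x31, x32} = {(27,x31), (27,x32), (28,x31), (28,x32), (29,x31), (29,x32)}
These 13 distinct sets form the basis B.
Close under arbitrary unions to get τ_{X×Y}; counting gives |τ_{X×Y}| = 25.


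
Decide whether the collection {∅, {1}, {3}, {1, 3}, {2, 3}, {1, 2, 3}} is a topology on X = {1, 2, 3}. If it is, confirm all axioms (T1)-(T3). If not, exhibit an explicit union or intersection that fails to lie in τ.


τ IS a topology on X.

Axiom (T1): ∅ ∈ τ? Yes; X ∈ τ? Yes.
Axiom (T2/T3): check pairwise unions and intersections of members of τ.
All pairwise intersections and unions checked — each lies in τ. Therefore τ satisfies (T1), (T2), (T3): it IS a topology on X.


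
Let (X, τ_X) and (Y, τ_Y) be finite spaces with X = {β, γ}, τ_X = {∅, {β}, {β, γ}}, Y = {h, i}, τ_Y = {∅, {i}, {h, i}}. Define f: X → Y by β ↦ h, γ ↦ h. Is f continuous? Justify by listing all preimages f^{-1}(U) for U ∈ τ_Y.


f IS continuous.

Compute f^{-1}(U) for each U ∈ τ_Y:
  U = ∅: f^{-1}(U) = ∅ ∈ τ_X ✓.
  U = {i}: f^{-1}(U) = ∅ ∈ τ_X ✓.
  U = {h, i}: f^{-1}(U) = {β, γ} ∈ τ_X ✓.
Every preimage lies in τ_X, so f IS continuous.


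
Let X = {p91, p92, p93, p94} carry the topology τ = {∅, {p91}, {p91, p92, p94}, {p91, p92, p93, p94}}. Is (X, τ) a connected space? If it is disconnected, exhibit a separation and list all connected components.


(X, τ) is connected.

Find clopen sets (U ∈ τ with X ∖ U ∈ τ):
  U = ∅, X ∖ U = {p91, p92, p93, p94} — both open, so U is clopen.
  U = {p91, p92, p93, p94}, X ∖ U = ∅ — both open, so U is clopen.
Only trivial clopens (∅ and X) exist, so (X, τ) is connected.
Compute connected components by grouping points that agree on all clopens:
  component: {p91, p92, p93, p94}


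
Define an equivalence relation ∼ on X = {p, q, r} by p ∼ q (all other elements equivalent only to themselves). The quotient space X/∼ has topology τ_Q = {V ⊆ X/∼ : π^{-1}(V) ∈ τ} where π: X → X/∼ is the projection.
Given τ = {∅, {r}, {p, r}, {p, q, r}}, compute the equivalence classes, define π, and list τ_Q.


X/∼ = {[p=q], [r]}; |τ_Q| = 3.

Equivalence classes: [p=q], [r].
Quotient map π: X → X/∼ sends p ↦ [p=q], q ↦ [p=q], r ↦ [r].
For each subset V ⊆ X/∼, compute π^{-1}(V) ⊆ X and check whether π^{-1}(V) ∈ τ. V is open in τ_Q iff π^{-1}(V) ∈ τ.
  V = {}: π^{-1}(V) = ∅ ∈ τ ✓.
  V = {[p=q]}: π^{-1}(V) = {p, q} ∉ τ ✗.
  V = {[r]}: π^{-1}(V) = {r} ∈ τ ✓.
  V = {[p=q], [r]}: π^{-1}(V) = {p, q, r} ∈ τ ✓.
Open sets in the quotient: τ_Q = {{}, {[r]}, {[p=q], [r]}} (3 elements).


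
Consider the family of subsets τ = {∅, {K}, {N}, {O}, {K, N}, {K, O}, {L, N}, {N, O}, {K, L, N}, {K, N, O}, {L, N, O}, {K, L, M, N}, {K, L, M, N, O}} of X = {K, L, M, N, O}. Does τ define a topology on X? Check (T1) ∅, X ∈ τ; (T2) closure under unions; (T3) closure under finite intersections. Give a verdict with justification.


τ is NOT a topology on X.

Axiom (T1): ∅ ∈ τ? Yes; X ∈ τ? Yes.
Axiom (T2/T3): check pairwise unions and intersections of members of τ.
Counterexample for (T2): {K} ∪ {L, N, O} = {K, L, N, O} ∉ τ. Therefore τ is NOT a topology.


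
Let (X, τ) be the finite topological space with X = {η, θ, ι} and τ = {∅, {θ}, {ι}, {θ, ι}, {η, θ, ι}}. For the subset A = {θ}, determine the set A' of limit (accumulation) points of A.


A' = {η}

For each x ∈ X, list the open sets U ∈ τ with x ∈ U, then check whether U ∩ (A ∖ {x}) ≠ ∅ for every such U.
  x = η: opens ∋ x are {η, θ, ι}; each meets A ∖ {η}, so x IS a limit point.
  x = θ: open {θ} ∋ x has {θ} ∩ (A ∖ {θ}) = ∅, so x is NOT a limit point.
  x = ι: open {ι} ∋ x has {ι} ∩ (A ∖ {ι}) = ∅, so x is NOT a limit point.
Collecting: A' = {η}.


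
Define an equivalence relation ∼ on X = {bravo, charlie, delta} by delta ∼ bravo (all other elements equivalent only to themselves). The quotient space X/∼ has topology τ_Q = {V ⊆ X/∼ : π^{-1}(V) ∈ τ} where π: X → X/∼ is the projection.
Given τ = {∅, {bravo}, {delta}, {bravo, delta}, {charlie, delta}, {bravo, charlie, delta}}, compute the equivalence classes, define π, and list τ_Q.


X/∼ = {[bravo=delta], [charlie]}; |τ_Q| = 3.

Equivalence classes: [bravo=delta], [charlie].
Quotient map π: X → X/∼ sends bravo ↦ [bravo=delta], charlie ↦ [charlie], delta ↦ [bravo=delta].
For each subset V ⊆ X/∼, compute π^{-1}(V) ⊆ X and check whether π^{-1}(V) ∈ τ. V is open in τ_Q iff π^{-1}(V) ∈ τ.
  V = {}: π^{-1}(V) = ∅ ∈ τ ✓.
  V = {[bravo=delta]}: π^{-1}(V) = {bravo, delta} ∈ τ ✓.
  V = {[charlie]}: π^{-1}(V) = {charlie} ∉ τ ✗.
  V = {[bravo=delta], [charlie]}: π^{-1}(V) = {bravo, charlie, delta} ∈ τ ✓.
Open sets in the quotient: τ_Q = {{}, {[bravo=delta]}, {[bravo=delta], [charlie]}} (3 elements).


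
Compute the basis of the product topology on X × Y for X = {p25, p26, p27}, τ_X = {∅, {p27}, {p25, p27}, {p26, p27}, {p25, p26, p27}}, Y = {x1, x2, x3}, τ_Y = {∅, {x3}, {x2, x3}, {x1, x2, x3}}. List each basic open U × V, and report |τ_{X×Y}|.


Basis B = {∅ × ∅, {p27} × {x3}, {p25, p27} × {x3}, {p26, p27} × {x3}, {p27} × {x2, x3}, {p25, p26, p27} × {x3}, {p27} × {x1, x2, x3}, {p25, p27} × {x2, x3}, {p26, p27} × {x2, x3}, {p25, p27} × {x1, x2, x3}, {p25, p26, p27} × {x2, x3}, {p26, p27} × {x1, x2, x3}, {p25, p26, p27} × {x1, x2, x3}}; |τ_{X×Y}| = 30.

Enumerate products U × V with U ∈ τ_X, V ∈ τ_Y (deduplicated):
  ∅ × ∅ = {} (∅)
  {p27} × {x3} = {(p27,x3)}
  {p25, p27} × {x3} = {(p25,x3), (p27,x3)}
  {p26, p27} × {x3} = {(p26,x3), (p27,x3)}
  {p27} × {x2, x3} = {(p27,x2), (p27,x3)}
  {p25, p26, p27} × {x3} = {(p25,x3), (p26,x3), (p27,x3)}
  {p27} × {x1, x2, x3} = {(p27,x1), (p27,x2), (p27,x3)}
  {p25, p27} × {x2, x3} = {(p25,x2), (p25,x3), (p27,x2), (p27,x3)}
  {p26, p27} × {x2, x3} = {(p26,x2), (p26,x3), (p27,x2), (p27,x3)}
  {p25, p27} × {x1, x2, x3} = {(p25,x1), (p25,x2), (p25,x3), (p27,x1), (p27,x2), (p27,x3)}
  {p25, p26, p27} × {x2, x3} = {(p25,x2), (p25,x3), (p26,x2), (p26,x3), (p27,x2), (p27,x3)}
  {p26, p27} × {x1, x2, x3} = {(p26,x1), (p26,x2), (p26,x3), (p27,x1), (p27,x2), (p27,x3)}
  {p25, p26, p27} × {x1, x2, x3} = {(p25,x1), (p25,x2), (p25,x3), (p26,x1), (p26,x2), (p26,x3), (p27,x1), (p27,x2), (p27,x3)}
These 13 distinct sets form the basis B.
Close under arbitrary unions to get τ_{X×Y}; counting gives |τ_{X×Y}| = 30.


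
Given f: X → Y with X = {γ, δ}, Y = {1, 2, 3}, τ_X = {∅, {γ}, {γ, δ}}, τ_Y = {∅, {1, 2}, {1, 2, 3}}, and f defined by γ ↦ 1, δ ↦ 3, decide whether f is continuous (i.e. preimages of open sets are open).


f IS continuous.

Compute f^{-1}(U) for each U ∈ τ_Y:
  U = ∅: f^{-1}(U) = ∅ ∈ τ_X ✓.
  U = {1, 2}: f^{-1}(U) = {γ} ∈ τ_X ✓.
  U = {1, 2, 3}: f^{-1}(U) = {γ, δ} ∈ τ_X ✓.
Every preimage lies in τ_X, so f IS continuous.


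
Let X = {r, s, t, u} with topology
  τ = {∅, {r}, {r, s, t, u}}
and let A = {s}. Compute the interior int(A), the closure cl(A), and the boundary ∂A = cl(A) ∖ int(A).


int(A) = ∅, cl(A) = {s, t, u}, ∂A = {s, t, u}.

Closed sets in (X, τ) are complements of opens:
  closed(X, τ) = {∅, {s, t, u}, {r, s, t, u}}.
int(A) = ⋃ {U ∈ τ : U ⊆ A}. Opens contained in A: ∅.
Taking the union of these: int(A) = ∅.
cl(A) = ⋂ {C closed : A ⊆ C}. Closed sets containing A: {s, t, u}, {r, s, t, u}.
Intersecting these: cl(A) = {s, t, u}.
∂A = cl(A) ∖ int(A) = {s, t, u} ∖ ∅ = {s, t, u}.


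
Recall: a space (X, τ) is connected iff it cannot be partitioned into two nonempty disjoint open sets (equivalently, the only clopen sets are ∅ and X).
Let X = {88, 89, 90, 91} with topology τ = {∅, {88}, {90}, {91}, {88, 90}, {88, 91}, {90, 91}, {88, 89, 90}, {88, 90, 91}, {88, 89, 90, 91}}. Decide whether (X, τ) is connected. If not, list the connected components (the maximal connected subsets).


(X, τ) is disconnected; components = [{91}, {88, 89, 90}].

Find clopen sets (U ∈ τ with X ∖ U ∈ τ):
  U = ∅, X ∖ U = {88, 89, 90, 91} — both open, so U is clopen.
  U = {91}, X ∖ U = {88, 89, 90} — both open, so U is clopen.
  U = {88, 89, 90}, X ∖ U = {91} — both open, so U is clopen.
  U = {88, 89, 90, 91}, X ∖ U = ∅ — both open, so U is clopen.
Nontrivial clopen(s) exist: e.g. {91}. So (X, τ) is disconnected.
Compute connected components by grouping points that agree on all clopens:
  component: {91}
  component: {88, 89, 90}


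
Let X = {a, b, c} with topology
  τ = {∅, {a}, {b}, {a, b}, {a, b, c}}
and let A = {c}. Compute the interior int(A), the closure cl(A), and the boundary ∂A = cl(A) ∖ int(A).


int(A) = ∅, cl(A) = {c}, ∂A = {c}.

Closed sets in (X, τ) are complements of opens:
  closed(X, τ) = {∅, {c}, {a, c}, {b, c}, {a, b, c}}.
int(A) = ⋃ {U ∈ τ : U ⊆ A}. Opens contained in A: ∅.
Taking the union of these: int(A) = ∅.
cl(A) = ⋂ {C closed : A ⊆ C}. Closed sets containing A: {c}, {a, c}, {b, c}, {a, b, c}.
Intersecting these: cl(A) = {c}.
∂A = cl(A) ∖ int(A) = {c} ∖ ∅ = {c}.


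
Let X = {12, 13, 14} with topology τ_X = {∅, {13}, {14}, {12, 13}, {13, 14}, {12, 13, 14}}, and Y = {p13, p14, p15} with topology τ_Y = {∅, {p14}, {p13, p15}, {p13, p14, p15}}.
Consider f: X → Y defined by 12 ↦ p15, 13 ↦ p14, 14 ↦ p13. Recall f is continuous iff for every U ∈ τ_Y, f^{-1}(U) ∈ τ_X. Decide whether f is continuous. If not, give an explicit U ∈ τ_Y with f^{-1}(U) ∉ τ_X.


f is NOT continuous.

Compute f^{-1}(U) for each U ∈ τ_Y:
  U = ∅: f^{-1}(U) = ∅ ∈ τ_X ✓.
  U = {p14}: f^{-1}(U) = {13} ∈ τ_X ✓.
  U = {p13, p15}: f^{-1}(U) = {12, 14} ∉ τ_X ✗.
  U = {p13, p14, p15}: f^{-1}(U) = {12, 13, 14} ∈ τ_X ✓.
Found U = {p13, p15} with f^{-1}(U) = {12, 14} not in τ_X. Therefore f is NOT continuous.


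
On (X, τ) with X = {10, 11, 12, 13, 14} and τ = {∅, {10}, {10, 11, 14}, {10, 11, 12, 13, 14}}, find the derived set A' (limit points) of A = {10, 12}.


A' = {11, 12, 13, 14}

For each x ∈ X, list the open sets U ∈ τ with x ∈ U, then check whether U ∩ (A ∖ {x}) ≠ ∅ for every such U.
  x = 10: open {10} ∋ x has {10} ∩ (A ∖ {10}) = ∅, so x is NOT a limit point.
  x = 11: opens ∋ x are {10, 11, 14}, {10, 11, 12, 13, 14}; each meets A ∖ {11}, so x IS a limit point.
  x = 12: opens ∋ x are {10, 11, 12, 13, 14}; each meets A ∖ {12}, so x IS a limit point.
  x = 13: opens ∋ x are {10, 11, 12, 13, 14}; each meets A ∖ {13}, so x IS a limit point.
  x = 14: opens ∋ x are {10, 11, 14}, {10, 11, 12, 13, 14}; each meets A ∖ {14}, so x IS a limit point.
Collecting: A' = {11, 12, 13, 14}.


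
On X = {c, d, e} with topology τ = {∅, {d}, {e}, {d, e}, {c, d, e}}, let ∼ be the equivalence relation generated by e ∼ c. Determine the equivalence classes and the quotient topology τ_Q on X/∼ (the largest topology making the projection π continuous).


X/∼ = {[c=e], [d]}; |τ_Q| = 3.

Equivalence classes: [c=e], [d].
Quotient map π: X → X/∼ sends c ↦ [c=e], d ↦ [d], e ↦ [c=e].
For each subset V ⊆ X/∼, compute π^{-1}(V) ⊆ X and check whether π^{-1}(V) ∈ τ. V is open in τ_Q iff π^{-1}(V) ∈ τ.
  V = {}: π^{-1}(V) = ∅ ∈ τ ✓.
  V = {[c=e]}: π^{-1}(V) = {c, e} ∉ τ ✗.
  V = {[d]}: π^{-1}(V) = {d} ∈ τ ✓.
  V = {[c=e], [d]}: π^{-1}(V) = {c, d, e} ∈ τ ✓.
Open sets in the quotient: τ_Q = {{}, {[d]}, {[c=e], [d]}} (3 elements).


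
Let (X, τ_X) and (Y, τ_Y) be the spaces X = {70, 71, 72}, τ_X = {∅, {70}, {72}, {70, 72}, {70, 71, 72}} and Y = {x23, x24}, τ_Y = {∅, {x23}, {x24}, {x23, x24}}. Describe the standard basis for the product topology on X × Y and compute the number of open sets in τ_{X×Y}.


Basis B = {∅ × ∅, {70} × {x23}, {70} × {x24}, {72} × {x23}, {72} × {x24}, {70} × {x23, x24}, {70, 72} × {x23}, {70, 72} × {x24}, {72} × {x23, x24}, {70, 71, 72} × {x23}, {70, 71, 72} × {x24}, {70, 72} × {x23, x24}, {70, 71, 72} × {x23, x24}}; |τ_{X×Y}| = 25.

Enumerate products U × V with U ∈ τ_X, V ∈ τ_Y (deduplicated):
  ∅ × ∅ = {} (∅)
  {70} × {x23} = {(70,x23)}
  {70} × {x24} = {(70,x24)}
  {72} × {x23} = {(72,x23)}
  {72} × {x24} = {(72,x24)}
  {70} × {x23, x24} = {(70,x23), (70,x24)}
  {70, 72} × {x23} = {(70,x23), (72,x23)}
  {70, 72} × {x24} = {(70,x24), (72,x24)}
  {72} × {x23, x24} = {(72,x23), (72,x24)}
  {70, 71, 72} × {x23} = {(70,x23), (71,x23), (72,x23)}
  {70, 71, 72} × {x24} = {(70,x24), (71,x24), (72,x24)}
  {70, 72} × {x23, x24} = {(70,x23), (70,x24), (72,x23), (72,x24)}
  {70, 71, 72} × {x23, x24} = {(70,x23), (70,x24), (71,x23), (71,x24), (72,x23), (72,x24)}
These 13 distinct sets form the basis B.
Close under arbitrary unions to get τ_{X×Y}; counting gives |τ_{X×Y}| = 25.


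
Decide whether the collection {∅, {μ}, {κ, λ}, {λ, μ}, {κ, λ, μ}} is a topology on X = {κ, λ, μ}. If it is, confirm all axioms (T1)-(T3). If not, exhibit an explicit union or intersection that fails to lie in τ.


τ is NOT a topology on X.

Axiom (T1): ∅ ∈ τ? Yes; X ∈ τ? Yes.
Axiom (T2/T3): check pairwise unions and intersections of members of τ.
Counterexample for (T3): {κ, λ} ∩ {λ, μ} = {λ} ∉ τ. Therefore τ is NOT a topology.


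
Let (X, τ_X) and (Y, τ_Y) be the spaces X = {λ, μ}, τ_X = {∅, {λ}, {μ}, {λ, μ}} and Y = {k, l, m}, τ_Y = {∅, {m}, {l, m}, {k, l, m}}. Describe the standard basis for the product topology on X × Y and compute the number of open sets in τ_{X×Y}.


Basis B = {∅ × ∅, {λ} × {m}, {μ} × {m}, {λ} × {l, m}, {λ, μ} × {m}, {μ} × {l, m}, {λ} × {k, l, m}, {μ} × {k, l, m}, {λ, μ} × {l, m}, {λ, μ} × {k, l, m}}; |τ_{X×Y}| = 16.

Enumerate products U × V with U ∈ τ_X, V ∈ τ_Y (deduplicated):
  ∅ × ∅ = {} (∅)
  {λ} × {m} = {(λ,m)}
  {μ} × {m} = {(μ,m)}
  {λ} × {l, m} = {(λ,l), (λ,m)}
  {λ, μ} × {m} = {(λ,m), (μ,m)}
  {μ} × {l, m} = {(μ,l), (μ,m)}
  {λ} × {k, l, m} = {(λ,k), (λ,l), (λ,m)}
  {μ} × {k, l, m} = {(μ,k), (μ,l), (μ,m)}
  {λ, μ} × {l, m} = {(λ,l), (λ,m), (μ,l), (μ,m)}
  {λ, μ} × {k, l, m} = {(λ,k), (λ,l), (λ,m), (μ,k), (μ,l), (μ,m)}
These 10 distinct sets form the basis B.
Close under arbitrary unions to get τ_{X×Y}; counting gives |τ_{X×Y}| = 16.


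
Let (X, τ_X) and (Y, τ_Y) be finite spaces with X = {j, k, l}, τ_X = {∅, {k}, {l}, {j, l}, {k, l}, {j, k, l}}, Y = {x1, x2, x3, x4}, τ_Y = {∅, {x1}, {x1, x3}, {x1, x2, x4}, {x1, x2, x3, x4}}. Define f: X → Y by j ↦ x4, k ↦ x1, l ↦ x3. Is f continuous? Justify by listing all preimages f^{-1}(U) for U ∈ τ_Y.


f is NOT continuous.

Compute f^{-1}(U) for each U ∈ τ_Y:
  U = ∅: f^{-1}(U) = ∅ ∈ τ_X ✓.
  U = {x1}: f^{-1}(U) = {k} ∈ τ_X ✓.
  U = {x1, x3}: f^{-1}(U) = {k, l} ∈ τ_X ✓.
  U = {x1, x2, x4}: f^{-1}(U) = {j, k} ∉ τ_X ✗.
  U = {x1, x2, x3, x4}: f^{-1}(U) = {j, k, l} ∈ τ_X ✓.
Found U = {x1, x2, x4} with f^{-1}(U) = {j, k} not in τ_X. Therefore f is NOT continuous.


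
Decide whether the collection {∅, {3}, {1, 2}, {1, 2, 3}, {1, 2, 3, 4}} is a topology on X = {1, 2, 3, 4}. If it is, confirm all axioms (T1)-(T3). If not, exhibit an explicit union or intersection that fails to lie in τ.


τ IS a topology on X.

Axiom (T1): ∅ ∈ τ? Yes; X ∈ τ? Yes.
Axiom (T2/T3): check pairwise unions and intersections of members of τ.
All pairwise intersections and unions checked — each lies in τ. Therefore τ satisfies (T1), (T2), (T3): it IS a topology on X.


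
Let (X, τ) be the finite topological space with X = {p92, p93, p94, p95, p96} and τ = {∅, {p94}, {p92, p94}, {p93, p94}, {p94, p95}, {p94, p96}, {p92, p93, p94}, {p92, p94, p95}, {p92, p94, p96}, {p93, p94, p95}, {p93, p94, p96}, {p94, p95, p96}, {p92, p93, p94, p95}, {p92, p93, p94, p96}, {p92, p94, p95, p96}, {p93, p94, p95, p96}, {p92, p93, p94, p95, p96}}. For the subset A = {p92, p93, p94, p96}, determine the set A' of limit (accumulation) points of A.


A' = {p92, p93, p95, p96}

For each x ∈ X, list the open sets U ∈ τ with x ∈ U, then check whether U ∩ (A ∖ {x}) ≠ ∅ for every such U.
  x = p92: opens ∋ x are {p92, p94}, {p92, p93, p94}, {p92, p94, p95}, {p92, p94, p96}, {p92, p93, p94, p95}, {p92, p93, p94, p96}, {p92, p94, p95, p96}, {p92, p93, p94, p95, p96}; each meets A ∖ {p92}, so x IS a limit point.
  x = p93: opens ∋ x are {p93, p94}, {p92, p93, p94}, {p93, p94, p95}, {p93, p94, p96}, {p92, p93, p94, p95}, {p92, p93, p94, p96}, {p93, p94, p95, p96}, {p92, p93, p94, p95, p96}; each meets A ∖ {p93}, so x IS a limit point.
  x = p94: open {p94} ∋ x has {p94} ∩ (A ∖ {p94}) = ∅, so x is NOT a limit point.
  x = p95: opens ∋ x are {p94, p95}, {p92, p94, p95}, {p93, p94, p95}, {p94, p95, p96}, {p92, p93, p94, p95}, {p92, p94, p95, p96}, {p93, p94, p95, p96}, {p92, p93, p94, p95, p96}; each meets A ∖ {p95}, so x IS a limit point.
  x = p96: opens ∋ x are {p94, p96}, {p92, p94, p96}, {p93, p94, p96}, {p94, p95, p96}, {p92, p93, p94, p96}, {p92, p94, p95, p96}, {p93, p94, p95, p96}, {p92, p93, p94, p95, p96}; each meets A ∖ {p96}, so x IS a limit point.
Collecting: A' = {p92, p93, p95, p96}.


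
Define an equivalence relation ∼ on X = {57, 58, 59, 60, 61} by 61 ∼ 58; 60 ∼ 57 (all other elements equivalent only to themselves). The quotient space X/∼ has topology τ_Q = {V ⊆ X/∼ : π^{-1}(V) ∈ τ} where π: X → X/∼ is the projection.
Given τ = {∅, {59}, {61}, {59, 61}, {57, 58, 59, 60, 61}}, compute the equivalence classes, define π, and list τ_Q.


X/∼ = {[57=60], [58=61], [59]}; |τ_Q| = 3.

Equivalence classes: [57=60], [58=61], [59].
Quotient map π: X → X/∼ sends 57 ↦ [57=60], 58 ↦ [58=61], 59 ↦ [59], 60 ↦ [57=60], 61 ↦ [58=61].
For each subset V ⊆ X/∼, compute π^{-1}(V) ⊆ X and check whether π^{-1}(V) ∈ τ. V is open in τ_Q iff π^{-1}(V) ∈ τ.
  V = {}: π^{-1}(V) = ∅ ∈ τ ✓.
  V = {[57=60]}: π^{-1}(V) = {57, 60} ∉ τ ✗.
  V = {[58=61]}: π^{-1}(V) = {58, 61} ∉ τ ✗.
  V = {[57=60], [58=61]}: π^{-1}(V) = {57, 58, 60, 61} ∉ τ ✗.
  V = {[59]}: π^{-1}(V) = {59} ∈ τ ✓.
  V = {[57=60], [59]}: π^{-1}(V) = {57, 59, 60} ∉ τ ✗.
  V = {[58=61], [59]}: π^{-1}(V) = {58, 59, 61} ∉ τ ✗.
  V = {[57=60], [58=61], [59]}: π^{-1}(V) = {57, 58, 59, 60, 61} ∈ τ ✓.
Open sets in the quotient: τ_Q = {{}, {[59]}, {[57=60], [58=61], [59]}} (3 elements).


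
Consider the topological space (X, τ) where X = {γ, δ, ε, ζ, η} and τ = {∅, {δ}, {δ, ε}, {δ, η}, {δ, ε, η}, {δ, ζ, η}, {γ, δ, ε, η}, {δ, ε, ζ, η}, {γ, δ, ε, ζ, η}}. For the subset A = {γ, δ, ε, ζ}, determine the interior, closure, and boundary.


int(A) = {δ, ε}, cl(A) = {γ, δ, ε, ζ, η}, ∂A = {γ, ζ, η}.

Closed sets in (X, τ) are complements of opens:
  closed(X, τ) = {∅, {γ}, {ζ}, {γ, ε}, {γ, ζ}, {γ, ε, ζ}, {γ, ζ, η}, {γ, ε, ζ, η}, {γ, δ, ε, ζ, η}}.
int(A) = ⋃ {U ∈ τ : U ⊆ A}. Opens contained in A: ∅, {δ}, {δ, ε}.
Taking the union of these: int(A) = {δ, ε}.
cl(A) = ⋂ {C closed : A ⊆ C}. Closed sets containing A: {γ, δ, ε, ζ, η}.
Intersecting these: cl(A) = {γ, δ, ε, ζ, η}.
∂A = cl(A) ∖ int(A) = {γ, δ, ε, ζ, η} ∖ {δ, ε} = {γ, ζ, η}.


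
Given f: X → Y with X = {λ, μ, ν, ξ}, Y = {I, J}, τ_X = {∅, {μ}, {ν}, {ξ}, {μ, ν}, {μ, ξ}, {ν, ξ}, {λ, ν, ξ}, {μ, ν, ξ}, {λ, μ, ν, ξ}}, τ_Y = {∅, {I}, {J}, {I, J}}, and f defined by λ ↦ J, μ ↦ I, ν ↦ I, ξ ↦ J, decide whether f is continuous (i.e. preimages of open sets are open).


f is NOT continuous.

Compute f^{-1}(U) for each U ∈ τ_Y:
  U = ∅: f^{-1}(U) = ∅ ∈ τ_X ✓.
  U = {I}: f^{-1}(U) = {μ, ν} ∈ τ_X ✓.
  U = {J}: f^{-1}(U) = {λ, ξ} ∉ τ_X ✗.
  U = {I, J}: f^{-1}(U) = {λ, μ, ν, ξ} ∈ τ_X ✓.
Found U = {J} with f^{-1}(U) = {λ, ξ} not in τ_X. Therefore f is NOT continuous.


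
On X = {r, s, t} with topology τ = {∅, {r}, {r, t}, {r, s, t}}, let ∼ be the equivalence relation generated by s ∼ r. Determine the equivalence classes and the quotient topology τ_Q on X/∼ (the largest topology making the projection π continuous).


X/∼ = {[r=s], [t]}; |τ_Q| = 2.

Equivalence classes: [r=s], [t].
Quotient map π: X → X/∼ sends r ↦ [r=s], s ↦ [r=s], t ↦ [t].
For each subset V ⊆ X/∼, compute π^{-1}(V) ⊆ X and check whether π^{-1}(V) ∈ τ. V is open in τ_Q iff π^{-1}(V) ∈ τ.
  V = {}: π^{-1}(V) = ∅ ∈ τ ✓.
  V = {[r=s]}: π^{-1}(V) = {r, s} ∉ τ ✗.
  V = {[t]}: π^{-1}(V) = {t} ∉ τ ✗.
  V = {[r=s], [t]}: π^{-1}(V) = {r, s, t} ∈ τ ✓.
Open sets in the quotient: τ_Q = {{}, {[r=s], [t]}} (2 elements).


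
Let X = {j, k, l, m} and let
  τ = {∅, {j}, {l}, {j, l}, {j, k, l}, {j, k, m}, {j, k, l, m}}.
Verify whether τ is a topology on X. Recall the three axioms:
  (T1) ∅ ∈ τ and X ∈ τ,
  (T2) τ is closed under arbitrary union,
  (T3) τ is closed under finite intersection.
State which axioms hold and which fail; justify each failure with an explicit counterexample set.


τ is NOT a topology on X.

Axiom (T1): ∅ ∈ τ? Yes; X ∈ τ? Yes.
Axiom (T2/T3): check pairwise unions and intersections of members of τ.
Counterexample for (T3): {j, k, l} ∩ {j, k, m} = {j, k} ∉ τ. Therefore τ is NOT a topology.


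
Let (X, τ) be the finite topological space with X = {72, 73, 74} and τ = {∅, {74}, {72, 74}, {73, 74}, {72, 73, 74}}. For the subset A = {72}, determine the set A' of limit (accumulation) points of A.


A' = ∅

For each x ∈ X, list the open sets U ∈ τ with x ∈ U, then check whether U ∩ (A ∖ {x}) ≠ ∅ for every such U.
  x = 72: open {72, 74} ∋ x has {72, 74} ∩ (A ∖ {72}) = ∅, so x is NOT a limit point.
  x = 73: open {73, 74} ∋ x has {73, 74} ∩ (A ∖ {73}) = ∅, so x is NOT a limit point.
  x = 74: open {74} ∋ x has {74} ∩ (A ∖ {74}) = ∅, so x is NOT a limit point.
Collecting: A' = ∅.


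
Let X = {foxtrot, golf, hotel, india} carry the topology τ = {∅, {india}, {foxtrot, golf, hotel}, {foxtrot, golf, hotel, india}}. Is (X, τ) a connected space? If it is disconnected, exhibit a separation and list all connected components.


(X, τ) is disconnected; components = [{india}, {foxtrot, golf, hotel}].

Find clopen sets (U ∈ τ with X ∖ U ∈ τ):
  U = ∅, X ∖ U = {foxtrot, golf, hotel, india} — both open, so U is clopen.
  U = {india}, X ∖ U = {foxtrot, golf, hotel} — both open, so U is clopen.
  U = {foxtrot, golf, hotel}, X ∖ U = {india} — both open, so U is clopen.
  U = {foxtrot, golf, hotel, india}, X ∖ U = ∅ — both open, so U is clopen.
Nontrivial clopen(s) exist: e.g. {india}. So (X, τ) is disconnected.
Compute connected components by grouping points that agree on all clopens:
  component: {india}
  component: {foxtrot, golf, hotel}


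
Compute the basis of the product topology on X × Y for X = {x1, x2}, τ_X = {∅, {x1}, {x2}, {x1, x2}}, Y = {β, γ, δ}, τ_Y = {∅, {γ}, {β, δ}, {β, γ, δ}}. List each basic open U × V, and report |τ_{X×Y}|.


Basis B = {∅ × ∅, {x1} × {γ}, {x2} × {γ}, {x1} × {β, δ}, {x1, x2} × {γ}, {x2} × {β, δ}, {x1} × {β, γ, δ}, {x2} × {β, γ, δ}, {x1, x2} × {β, δ}, {x1, x2} × {β, γ, δ}}; |τ_{X×Y}| = 16.

Enumerate products U × V with U ∈ τ_X, V ∈ τ_Y (deduplicated):
  ∅ × ∅ = {} (∅)
  {x1} × {γ} = {(x1,γ)}
  {x2} × {γ} = {(x2,γ)}
  {x1} × {β, δ} = {(x1,β), (x1,δ)}
  {x1, x2} × {γ} = {(x1,γ), (x2,γ)}
  {x2} × {β, δ} = {(x2,β), (x2,δ)}
  {x1} × {β, γ, δ} = {(x1,β), (x1,γ), (x1,δ)}
  {x2} × {β, γ, δ} = {(x2,β), (x2,γ), (x2,δ)}
  {x1, x2} × {β, δ} = {(x1,β), (x1,δ), (x2,β), (x2,δ)}
  {x1, x2} × {β, γ, δ} = {(x1,β), (x1,γ), (x1,δ), (x2,β), (x2,γ), (x2,δ)}
These 10 distinct sets form the basis B.
Close under arbitrary unions to get τ_{X×Y}; counting gives |τ_{X×Y}| = 16.


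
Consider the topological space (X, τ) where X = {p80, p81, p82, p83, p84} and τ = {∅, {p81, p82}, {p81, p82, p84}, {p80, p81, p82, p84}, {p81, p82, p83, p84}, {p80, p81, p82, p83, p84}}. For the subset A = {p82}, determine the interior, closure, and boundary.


int(A) = ∅, cl(A) = {p80, p81, p82, p83, p84}, ∂A = {p80, p81, p82, p83, p84}.

Closed sets in (X, τ) are complements of opens:
  closed(X, τ) = {∅, {p80}, {p83}, {p80, p83}, {p80, p83, p84}, {p80, p81, p82, p83, p84}}.
int(A) = ⋃ {U ∈ τ : U ⊆ A}. Opens contained in A: ∅.
Taking the union of these: int(A) = ∅.
cl(A) = ⋂ {C closed : A ⊆ C}. Closed sets containing A: {p80, p81, p82, p83, p84}.
Intersecting these: cl(A) = {p80, p81, p82, p83, p84}.
∂A = cl(A) ∖ int(A) = {p80, p81, p82, p83, p84} ∖ ∅ = {p80, p81, p82, p83, p84}.


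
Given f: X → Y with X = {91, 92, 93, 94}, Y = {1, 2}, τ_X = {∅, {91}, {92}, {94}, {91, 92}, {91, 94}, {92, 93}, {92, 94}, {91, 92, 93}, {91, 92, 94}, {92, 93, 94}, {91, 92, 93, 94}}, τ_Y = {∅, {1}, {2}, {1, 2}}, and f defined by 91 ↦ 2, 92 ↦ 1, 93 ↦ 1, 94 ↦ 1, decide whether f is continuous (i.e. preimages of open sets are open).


f IS continuous.

Compute f^{-1}(U) for each U ∈ τ_Y:
  U = ∅: f^{-1}(U) = ∅ ∈ τ_X ✓.
  U = {1}: f^{-1}(U) = {92, 93, 94} ∈ τ_X ✓.
  U = {2}: f^{-1}(U) = {91} ∈ τ_X ✓.
  U = {1, 2}: f^{-1}(U) = {91, 92, 93, 94} ∈ τ_X ✓.
Every preimage lies in τ_X, so f IS continuous.


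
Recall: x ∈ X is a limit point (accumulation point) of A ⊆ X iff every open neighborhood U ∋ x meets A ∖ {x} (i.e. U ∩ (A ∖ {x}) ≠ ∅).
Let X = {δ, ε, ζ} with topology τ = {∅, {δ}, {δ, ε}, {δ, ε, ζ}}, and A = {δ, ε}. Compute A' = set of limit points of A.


A' = {ε, ζ}

For each x ∈ X, list the open sets U ∈ τ with x ∈ U, then check whether U ∩ (A ∖ {x}) ≠ ∅ for every such U.
  x = δ: open {δ} ∋ x has {δ} ∩ (A ∖ {δ}) = ∅, so x is NOT a limit point.
  x = ε: opens ∋ x are {δ, ε}, {δ, ε, ζ}; each meets A ∖ {ε}, so x IS a limit point.
  x = ζ: opens ∋ x are {δ, ε, ζ}; each meets A ∖ {ζ}, so x IS a limit point.
Collecting: A' = {ε, ζ}.


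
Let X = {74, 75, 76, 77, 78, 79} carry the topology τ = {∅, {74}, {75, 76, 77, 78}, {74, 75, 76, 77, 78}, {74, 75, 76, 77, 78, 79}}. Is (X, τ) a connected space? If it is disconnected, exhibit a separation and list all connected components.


(X, τ) is connected.

Find clopen sets (U ∈ τ with X ∖ U ∈ τ):
  U = ∅, X ∖ U = {74, 75, 76, 77, 78, 79} — both open, so U is clopen.
  U = {74, 75, 76, 77, 78, 79}, X ∖ U = ∅ — both open, so U is clopen.
Only trivial clopens (∅ and X) exist, so (X, τ) is connected.
Compute connected components by grouping points that agree on all clopens:
  component: {74, 75, 76, 77, 78, 79}


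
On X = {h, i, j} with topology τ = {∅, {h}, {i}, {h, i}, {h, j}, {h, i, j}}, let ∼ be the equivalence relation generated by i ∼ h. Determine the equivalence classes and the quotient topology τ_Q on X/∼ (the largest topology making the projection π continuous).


X/∼ = {[h=i], [j]}; |τ_Q| = 3.

Equivalence classes: [h=i], [j].
Quotient map π: X → X/∼ sends h ↦ [h=i], i ↦ [h=i], j ↦ [j].
For each subset V ⊆ X/∼, compute π^{-1}(V) ⊆ X and check whether π^{-1}(V) ∈ τ. V is open in τ_Q iff π^{-1}(V) ∈ τ.
  V = {}: π^{-1}(V) = ∅ ∈ τ ✓.
  V = {[h=i]}: π^{-1}(V) = {h, i} ∈ τ ✓.
  V = {[j]}: π^{-1}(V) = {j} ∉ τ ✗.
  V = {[h=i], [j]}: π^{-1}(V) = {h, i, j} ∈ τ ✓.
Open sets in the quotient: τ_Q = {{}, {[h=i]}, {[h=i], [j]}} (3 elements).


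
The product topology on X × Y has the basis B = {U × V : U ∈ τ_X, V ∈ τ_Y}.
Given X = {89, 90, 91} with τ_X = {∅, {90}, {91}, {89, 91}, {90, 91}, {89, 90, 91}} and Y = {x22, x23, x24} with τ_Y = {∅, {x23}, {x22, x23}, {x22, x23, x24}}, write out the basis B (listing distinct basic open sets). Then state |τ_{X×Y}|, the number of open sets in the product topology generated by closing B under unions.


Basis B = {∅ × ∅, {90} × {x23}, {91} × {x23}, {89, 91} × {x23}, {90} × {x22, x23}, {90, 91} × {x23}, {91} × {x22, x23}, {89, 90, 91} × {x23}, {90} × {x22, x23, x24}, {91} × {x22, x23, x24}, {89, 91} × {x22, x23}, {90, 91} × {x22, x23}, {89, 91} × {x22, x23, x24}, {89, 90, 91} × {x22, x23}, {90, 91} × {x22, x23, x24}, {89, 90, 91} × {x22, x23, x24}}; |τ_{X×Y}| = 40.

Enumerate products U × V with U ∈ τ_X, V ∈ τ_Y (deduplicated):
  ∅ × ∅ = {} (∅)
  {90} × {x23} = {(90,x23)}
  {91} × {x23} = {(91,x23)}
  {89, 91} × {x23} = {(89,x23), (91,x23)}
  {90} × {x22, x23} = {(90,x22), (90,x23)}
  {90, 91} × {x23} = {(90,x23), (91,x23)}
  {91} × {x22, x23} = {(91,x22), (91,x23)}
  {89, 90, 91} × {x23} = {(89,x23), (90,x23), (91,x23)}
  {90} × {x22, x23, x24} = {(90,x22), (90,x23), (90,x24)}
  {91} × {x22, x23, x24} = {(91,x22), (91,x23), (91,x24)}
  {89, 91} × {x22, x23} = {(89,x22), (89,x23), (91,x22), (91,x23)}
  {90, 91} × {x22, x23} = {(90,x22), (90,x23), (91,x22), (91,x23)}
  {89, 91} × {x22, x23, x24} = {(89,x22), (89,x23), (89,x24), (91,x22), (91,x23), (91,x24)}
  {89, 90, 91} × {x22, x23} = {(89,x22), (89,x23), (90,x22), (90,x23), (91,x22), (91,x23)}
  {90, 91} × {x22, x23, x24} = {(90,x22), (90,x23), (90,x24), (91,x22), (91,x23), (91,x24)}
  {89, 90, 91} × {x22, x23, x24} = {(89,x22), (89,x23), (89,x24), (90,x22), (90,x23), (90,x24), (91,x22), (91,x23), (91,x24)}
These 16 distinct sets form the basis B.
Close under arbitrary unions to get τ_{X×Y}; counting gives |τ_{X×Y}| = 40.


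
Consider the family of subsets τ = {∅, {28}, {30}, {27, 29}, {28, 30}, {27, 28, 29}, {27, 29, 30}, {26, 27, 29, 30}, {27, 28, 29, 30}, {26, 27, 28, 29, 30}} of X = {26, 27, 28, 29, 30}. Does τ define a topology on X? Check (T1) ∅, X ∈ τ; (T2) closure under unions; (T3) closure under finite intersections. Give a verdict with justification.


τ IS a topology on X.

Axiom (T1): ∅ ∈ τ? Yes; X ∈ τ? Yes.
Axiom (T2/T3): check pairwise unions and intersections of members of τ.
All pairwise intersections and unions checked — each lies in τ. Therefore τ satisfies (T1), (T2), (T3): it IS a topology on X.


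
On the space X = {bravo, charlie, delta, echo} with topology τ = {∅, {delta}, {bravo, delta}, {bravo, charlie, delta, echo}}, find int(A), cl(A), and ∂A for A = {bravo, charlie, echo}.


int(A) = ∅, cl(A) = {bravo, charlie, echo}, ∂A = {bravo, charlie, echo}.

Closed sets in (X, τ) are complements of opens:
  closed(X, τ) = {∅, {charlie, echo}, {bravo, charlie, echo}, {bravo, charlie, delta, echo}}.
int(A) = ⋃ {U ∈ τ : U ⊆ A}. Opens contained in A: ∅.
Taking the union of these: int(A) = ∅.
cl(A) = ⋂ {C closed : A ⊆ C}. Closed sets containing A: {bravo, charlie, echo}, {bravo, charlie, delta, echo}.
Intersecting these: cl(A) = {bravo, charlie, echo}.
∂A = cl(A) ∖ int(A) = {bravo, charlie, echo} ∖ ∅ = {bravo, charlie, echo}.


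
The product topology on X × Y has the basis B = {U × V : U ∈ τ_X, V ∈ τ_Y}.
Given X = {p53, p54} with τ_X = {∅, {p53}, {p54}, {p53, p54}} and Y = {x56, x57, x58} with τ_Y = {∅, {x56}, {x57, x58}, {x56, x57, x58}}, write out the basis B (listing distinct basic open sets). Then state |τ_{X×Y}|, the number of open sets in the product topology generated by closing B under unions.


Basis B = {∅ × ∅, {p53} × {x56}, {p54} × {x56}, {p53, p54} × {x56}, {p53} × {x57, x58}, {p54} × {x57, x58}, {p53} × {x56, x57, x58}, {p54} × {x56, x57, x58}, {p53, p54} × {x57, x58}, {p53, p54} × {x56, x57, x58}}; |τ_{X×Y}| = 16.

Enumerate products U × V with U ∈ τ_X, V ∈ τ_Y (deduplicated):
  ∅ × ∅ = {} (∅)
  {p53} × {x56} = {(p53,x56)}
  {p54} × {x56} = {(p54,x56)}
  {p53, p54} × {x56} = {(p53,x56), (p54,x56)}
  {p53} × {x57, x58} = {(p53,x57), (p53,x58)}
  {p54} × {x57, x58} = {(p54,x57), (p54,x58)}
  {p53} × {x56, x57, x58} = {(p53,x56), (p53,x57), (p53,x58)}
  {p54} × {x56, x57, x58} = {(p54,x56), (p54,x57), (p54,x58)}
  {p53, p54} × {x57, x58} = {(p53,x57), (p53,x58), (p54,x57), (p54,x58)}
  {p53, p54} × {x56, x57, x58} = {(p53,x56), (p53,x57), (p53,x58), (p54,x56), (p54,x57), (p54,x58)}
These 10 distinct sets form the basis B.
Close under arbitrary unions to get τ_{X×Y}; counting gives |τ_{X×Y}| = 16.


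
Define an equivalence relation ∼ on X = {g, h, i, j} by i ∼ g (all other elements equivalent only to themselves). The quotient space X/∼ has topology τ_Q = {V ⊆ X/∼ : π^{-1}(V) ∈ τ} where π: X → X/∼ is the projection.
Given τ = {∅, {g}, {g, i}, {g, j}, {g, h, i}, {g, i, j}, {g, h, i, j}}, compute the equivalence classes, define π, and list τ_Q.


X/∼ = {[g=i], [h], [j]}; |τ_Q| = 5.

Equivalence classes: [g=i], [h], [j].
Quotient map π: X → X/∼ sends g ↦ [g=i], h ↦ [h], i ↦ [g=i], j ↦ [j].
For each subset V ⊆ X/∼, compute π^{-1}(V) ⊆ X and check whether π^{-1}(V) ∈ τ. V is open in τ_Q iff π^{-1}(V) ∈ τ.
  V = {}: π^{-1}(V) = ∅ ∈ τ ✓.
  V = {[g=i]}: π^{-1}(V) = {g, i} ∈ τ ✓.
  V = {[h]}: π^{-1}(V) = {h} ∉ τ ✗.
  V = {[g=i], [h]}: π^{-1}(V) = {g, h, i} ∈ τ ✓.
  V = {[j]}: π^{-1}(V) = {j} ∉ τ ✗.
  V = {[g=i], [j]}: π^{-1}(V) = {g, i, j} ∈ τ ✓.
  V = {[h], [j]}: π^{-1}(V) = {h, j} ∉ τ ✗.
  V = {[g=i], [h], [j]}: π^{-1}(V) = {g, h, i, j} ∈ τ ✓.
Open sets in the quotient: τ_Q = {{}, {[g=i]}, {[g=i], [h]}, {[g=i], [j]}, {[g=i], [h], [j]}} (5 elements).
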